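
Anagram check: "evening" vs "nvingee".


Word 1: "evening" → sorted: eeginnv
Word 2: "nvingee" → sorted: eeginnv
Same letters? eeginnv == eeginnv
Anagram = Yes


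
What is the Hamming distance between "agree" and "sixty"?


Comparing character by character (same length = 5):
  Pos 0: 'a' vs 's' !=
  Pos 1: 'g' vs 'i' !=
  Pos 2: 'r' vs 'x' !=
  Pos 3: 'e' vs 't' !=
  Pos 4: 'e' vs 'y' !=
Hamming distance = 5


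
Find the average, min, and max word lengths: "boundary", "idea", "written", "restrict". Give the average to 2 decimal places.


Lengths: "boundary"=8, "idea"=4, "written"=7, "restrict"=8
Sum = 27, Count = 4
Average = 27/4 = 6.75
= avg=6.75, min=4, max=8


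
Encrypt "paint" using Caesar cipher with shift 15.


Word: "paint"
Shift: 15
Each letter → (letter + shift) mod 26:
  'p' (15) + 15 = 4 → 'e'
  'a' (0) + 15 = 15 → 'p'
  'i' (8) + 15 = 23 → 'x'
  'n' (13) + 15 = 2 → 'c'
  't' (19) + 15 = 8 → 'i'
Result = "epxci"


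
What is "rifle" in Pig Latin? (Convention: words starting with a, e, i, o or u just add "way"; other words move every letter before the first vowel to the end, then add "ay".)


Word: "rifle"
Starts with consonant(s) → move to end, add 'ay'
Consonant cluster: "r"
Pig Latin = "ifleray"


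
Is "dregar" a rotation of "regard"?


Word: "regard", Candidate: "dregar"
Method: check if candidate is substring of word+word
"regardregard" contains "dregar"? Yes
Is rotation = Yes


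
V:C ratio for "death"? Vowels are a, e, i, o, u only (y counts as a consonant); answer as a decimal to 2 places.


Word: "death"
Vowels (a,e,i,o,u): 2
Consonants: 3
Ratio = 2/3
= 0.67


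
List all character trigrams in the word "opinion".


Word: "opinion" (length 7)
Number of trigrams = 7 - 3 + 1 = 5
  Position 0: "opi"
  Position 1: "pin"
  Position 2: "ini"
  Position 3: "nio"
  Position 4: "ion"
Trigrams = "opi", "pin", "ini", "nio", "ion"


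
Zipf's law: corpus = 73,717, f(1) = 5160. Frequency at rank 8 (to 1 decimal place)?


Zipf's law: f(r) = f(1) / r
f(1) = 5160
f(8) = 5160 / 8
= 645.0 occurrences


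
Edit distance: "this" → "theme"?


Word 1: "this" (length 4)
Word 2: "theme" (length 5)
One optimal edit sequence (insert/delete/substitute each cost 1):
  1. keep 't'
  2. keep 'h'
  3. insert 'e'  (+1)
  4. substitute 'i' -> 'm'  (+1)
  5. substitute 's' -> 'e'  (+1)
Total edit operations: 3
Edit distance = 3


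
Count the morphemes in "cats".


Word: "cats"
Morphemes: cat + -s
Each morpheme carries meaning
= 2 morphemes


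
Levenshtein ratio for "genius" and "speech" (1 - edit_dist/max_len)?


Word 1: "genius" (length 6)
Word 2: "speech" (length 6)
One optimal edit sequence:
  1. substitute 'g' -> 's'  (+1)
  2. substitute 'e' -> 'p'  (+1)
  3. substitute 'n' -> 'e'  (+1)
  4. substitute 'i' -> 'e'  (+1)
  5. substitute 'u' -> 'c'  (+1)
  6. substitute 's' -> 'h'  (+1)
Edit distance = 6
Max length = max(6, 6) = 6
Similarity = 1 - 6/6
= 0.0000


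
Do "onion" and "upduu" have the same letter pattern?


Pattern of "onion": [0, 1, 2, 0, 1]
Pattern of "upduu": [0, 1, 2, 0, 0]
Patterns do not match
Same pattern = No


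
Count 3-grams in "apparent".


Word: "apparent" (length 8)
Number of 3-grams = length - 3 + 1 = 8 - 3 + 1
= 6


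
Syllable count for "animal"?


Word: "animal"
Syllable breakdown: an-i-mal
Counting: 3 parts
= 3 syllables


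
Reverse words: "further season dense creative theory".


Original: "further season dense creative theory"
Words (1..n): further | season | dense | creative | theory
Reversed (n..1): theory | creative | dense | season | further
Result = "theory creative dense season further"


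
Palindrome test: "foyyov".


Word: "foyyov"
Reversed: "voyyof"
Forward == Backward? foyyov != voyyof
Palindrome = No


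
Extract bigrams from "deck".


Word: "deck" (length 4)
Number of bigrams = 4 - 2 + 1 = 3
  Position 0: "de"
  Position 1: "ec"
  Position 2: "ck"
Bigrams = "de", "ec", "ck"


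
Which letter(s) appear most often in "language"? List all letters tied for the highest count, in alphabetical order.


Word: "language"
Letter counts:
  'a': 2
  'e': 1
  'g': 2
  'l': 1
  'n': 1
  'u': 1
Maximum count = 2
Most frequent = 'a', 'g' (2 times each)


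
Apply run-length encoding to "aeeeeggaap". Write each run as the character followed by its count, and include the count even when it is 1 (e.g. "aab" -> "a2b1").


String: "aeeeeggaap"
Scanning for consecutive runs:
  'a' x 1
  'e' x 4
  'g' x 2
  'a' x 2
  'p' x 1
RLE = "a1e4g2a2p1"


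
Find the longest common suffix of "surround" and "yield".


Word 1: "surround"
Word 2: "yield"
Comparing from end:
  Pos -1: 'd' == 'd'
  Pos -2: 'n' != 'l' (stop)
LCS = "d" (length 1)


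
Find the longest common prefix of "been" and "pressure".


Word 1: "been"
Word 2: "pressure"
Comparing from start:
  Pos 0: 'b' != 'p' (stop)
LCP = "" (length 0)


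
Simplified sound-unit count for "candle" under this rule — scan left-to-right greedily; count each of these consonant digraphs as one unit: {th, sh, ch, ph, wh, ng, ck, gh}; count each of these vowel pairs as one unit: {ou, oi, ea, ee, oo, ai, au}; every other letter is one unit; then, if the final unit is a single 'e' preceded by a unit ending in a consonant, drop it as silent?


Word: "candle" (6 letters)
Left-to-right scan:
  [1] 'c' (letter)
  [2] 'a' (letter)
  [3] 'n' (letter)
  [4] 'd' (letter)
  [5] 'l' (letter)
  [6] 'e' (letter)
Units from scan: 6
Final unit is 'e' after a consonant -> drop as silent (-1)
Sound units = 5 units


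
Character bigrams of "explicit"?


Word: "explicit" (length 8)
Number of bigrams = 8 - 2 + 1 = 7
  Position 0: "ex"
  Position 1: "xp"
  Position 2: "pl"
  Position 3: "li"
  Position 4: "ic"
  Position 5: "ci"
  Position 6: "it"
Bigrams = "ex", "xp", "pl", "li", "ic", "ci", "it"


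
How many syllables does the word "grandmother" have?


Word: "grandmother"
Syllable breakdown: grand | moth | er
Counting: 3 parts
= 3 syllables


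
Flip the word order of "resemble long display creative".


Original: "resemble long display creative"
Words (1..n): resemble | long | display | creative
Reversed (n..1): creative | display | long | resemble
Result = "creative display long resemble"


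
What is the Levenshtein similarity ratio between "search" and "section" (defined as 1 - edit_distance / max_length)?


Word 1: "search" (length 6)
Word 2: "section" (length 7)
One optimal edit sequence:
  1. keep 's'
  2. keep 'e'
  3. insert 'c'  (+1)
  4. substitute 'a' -> 't'  (+1)
  5. substitute 'r' -> 'i'  (+1)
  6. substitute 'c' -> 'o'  (+1)
  7. substitute 'h' -> 'n'  (+1)
Edit distance = 5
Max length = max(6, 7) = 7
Similarity = 1 - 5/7
= 0.2857


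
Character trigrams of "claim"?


Word: "claim" (length 5)
Number of trigrams = 5 - 3 + 1 = 3
  Position 0: "cla"
  Position 1: "lai"
  Position 2: "aim"
Trigrams = "cla", "lai", "aim"


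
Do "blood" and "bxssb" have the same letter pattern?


Pattern of "blood": [0, 1, 2, 2, 3]
Pattern of "bxssb": [0, 1, 2, 2, 0]
Patterns do not match
Same pattern = No


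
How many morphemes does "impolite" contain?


Word: "impolite"
Morphemes: im- | polite
Each morpheme carries meaning
= 2 morphemes


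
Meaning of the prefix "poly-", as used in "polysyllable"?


Prefix: poly-
Example: polysyllable (poly- + syllable)
Meaning = many


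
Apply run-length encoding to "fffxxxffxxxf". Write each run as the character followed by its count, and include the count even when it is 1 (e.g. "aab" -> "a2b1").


String: "fffxxxffxxxf"
Scanning for consecutive runs:
  'f' x 3
  'x' x 3
  'f' x 2
  'x' x 3
  'f' x 1
RLE = "f3x3f2x3f1"


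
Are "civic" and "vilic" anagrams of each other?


Word 1: "civic" → sorted: cciiv
Word 2: "vilic" → sorted: ciilv
Same letters? cciiv != ciilv
Anagram = No


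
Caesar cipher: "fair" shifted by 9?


Word: "fair"
Shift: 9
Each letter → (letter + shift) mod 26:
  'f' (5) + 9 = 14 → 'o'
  'a' (0) + 9 = 9 → 'j'
  'i' (8) + 9 = 17 → 'r'
  'r' (17) + 9 = 0 → 'a'
Result = "ojra"


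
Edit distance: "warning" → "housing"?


Word 1: "warning" (length 7)
Word 2: "housing" (length 7)
One optimal edit sequence (insert/delete/substitute each cost 1):
  1. substitute 'w' -> 'h'  (+1)
  2. substitute 'a' -> 'o'  (+1)
  3. substitute 'r' -> 'u'  (+1)
  4. substitute 'n' -> 's'  (+1)
  5. keep 'i'
  6. keep 'n'
  7. keep 'g'
Total edit operations: 4
Edit distance = 4


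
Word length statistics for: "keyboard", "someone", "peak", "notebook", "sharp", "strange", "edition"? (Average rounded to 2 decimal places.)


Lengths: "keyboard"=8, "someone"=7, "peak"=4, "notebook"=8, "sharp"=5, "strange"=7, "edition"=7
Sum = 46, Count = 7
Average = 46/7 = 6.57
= avg=6.57, min=4, max=8


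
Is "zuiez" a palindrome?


Word: "zuiez"
Reversed: "zeiuz"
Forward == Backward? zuiez != zeiuz
Palindrome = No


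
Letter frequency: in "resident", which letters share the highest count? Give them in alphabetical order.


Word: "resident"
Letter counts:
  'd': 1
  'e': 2
  'i': 1
  'n': 1
  'r': 1
  's': 1
  't': 1
Maximum count = 2
Most frequent = 'e' (2 times each)


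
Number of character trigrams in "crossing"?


Word: "crossing" (length 8)
Number of 3-grams = length - 3 + 1 = 8 - 3 + 1
= 6


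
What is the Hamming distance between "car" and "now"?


Comparing character by character (same length = 3):
  Pos 0: 'c' vs 'n' !=
  Pos 1: 'a' vs 'o' !=
  Pos 2: 'r' vs 'w' !=
Hamming distance = 3


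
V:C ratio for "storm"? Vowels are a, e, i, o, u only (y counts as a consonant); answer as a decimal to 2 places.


Word: "storm"
Vowels (a,e,i,o,u): 1
Consonants: 4
Ratio = 1/4
= 0.25


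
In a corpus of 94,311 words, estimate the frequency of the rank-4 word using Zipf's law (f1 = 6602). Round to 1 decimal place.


Zipf's law: f(r) = f(1) / r
f(1) = 6602
f(4) = 6602 / 4
= 1650.5 occurrences


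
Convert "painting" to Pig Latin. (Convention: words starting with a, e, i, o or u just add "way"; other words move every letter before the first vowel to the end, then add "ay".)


Word: "painting"
Starts with consonant(s) → move to end, add 'ay'
Consonant cluster: "p"
Pig Latin = "aintingpay"


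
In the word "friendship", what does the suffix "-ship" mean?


Suffix: -ship
Example: friendship = friend + -ship
Meaning = state / position


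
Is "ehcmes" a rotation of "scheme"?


Word: "scheme", Candidate: "ehcmes"
Method: check if candidate is substring of word+word
"schemescheme" contains "ehcmes"? No
Is rotation = No


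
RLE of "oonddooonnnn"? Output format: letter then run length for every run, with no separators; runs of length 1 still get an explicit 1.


String: "oonddooonnnn"
Scanning for consecutive runs:
  'o' x 2
  'n' x 1
  'd' x 2
  'o' x 3
  'n' x 4
RLE = "o2n1d2o3n4"


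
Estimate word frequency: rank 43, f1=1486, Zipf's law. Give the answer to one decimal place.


Zipf's law: f(r) = f(1) / r
f(1) = 1486
f(43) = 1486 / 43
= 34.6 occurrences


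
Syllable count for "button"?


Word: "button"
Syllable breakdown: but | ton
Counting: 2 parts
= 2 syllables


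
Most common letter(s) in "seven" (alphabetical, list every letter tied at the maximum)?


Word: "seven"
Letter counts:
  'e': 2
  'n': 1
  's': 1
  'v': 1
Maximum count = 2
Most frequent = 'e' (2 times each)


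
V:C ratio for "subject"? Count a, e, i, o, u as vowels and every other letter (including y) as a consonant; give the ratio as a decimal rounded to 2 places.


Word: "subject"
Vowels (a,e,i,o,u): 2
Consonants: 5
Ratio = 2/5
= 0.40


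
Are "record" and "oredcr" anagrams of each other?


Word 1: "record" → sorted: cdeorr
Word 2: "oredcr" → sorted: cdeorr
Same letters? cdeorr == cdeorr
Anagram = Yes


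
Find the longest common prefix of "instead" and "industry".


Word 1: "instead"
Word 2: "industry"
Comparing from start:
  Pos 0: 'i' == 'i'
  Pos 1: 'n' == 'n'
  Pos 2: 's' != 'd' (stop)
LCP = "in" (length 2)


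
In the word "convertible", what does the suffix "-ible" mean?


Suffix: -ible
As in: convertible -> convert + -ible
Meaning = capable of


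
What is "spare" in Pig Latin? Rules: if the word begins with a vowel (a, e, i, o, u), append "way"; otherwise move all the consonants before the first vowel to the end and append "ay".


Word: "spare"
Starts with consonant(s) → move to end, add 'ay'
Consonant cluster: "sp"
Pig Latin = "arespay"


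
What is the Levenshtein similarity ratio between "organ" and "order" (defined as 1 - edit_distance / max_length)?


Word 1: "organ" (length 5)
Word 2: "order" (length 5)
One optimal edit sequence:
  1. keep 'o'
  2. keep 'r'
  3. substitute 'g' -> 'd'  (+1)
  4. substitute 'a' -> 'e'  (+1)
  5. substitute 'n' -> 'r'  (+1)
Edit distance = 3
Max length = max(5, 5) = 5
Similarity = 1 - 3/5
= 0.4000


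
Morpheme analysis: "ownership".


Word: "ownership"
Morphemes: own | -er | -ship
Each morpheme carries meaning
= 3 morphemes


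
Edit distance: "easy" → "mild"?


Word 1: "easy" (length 4)
Word 2: "mild" (length 4)
One optimal edit sequence (insert/delete/substitute each cost 1):
  1. substitute 'e' -> 'm'  (+1)
  2. substitute 'a' -> 'i'  (+1)
  3. substitute 's' -> 'l'  (+1)
  4. substitute 'y' -> 'd'  (+1)
Total edit operations: 4
Edit distance = 4


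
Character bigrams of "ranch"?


Word: "ranch" (length 5)
Number of bigrams = 5 - 2 + 1 = 4
  Position 0: "ra"
  Position 1: "an"
  Position 2: "nc"
  Position 3: "ch"
Bigrams = "ra", "an", "nc", "ch"


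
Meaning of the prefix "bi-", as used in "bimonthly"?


Prefix: bi-
Example: bimonthly (bi- + monthly)
Meaning = two


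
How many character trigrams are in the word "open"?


Word: "open" (length 4)
Number of 3-grams = length - 3 + 1 = 4 - 3 + 1
= 2


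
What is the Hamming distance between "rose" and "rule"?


Comparing character by character (same length = 4):
  Pos 0: 'r' vs 'r' =
  Pos 1: 'o' vs 'u' !=
  Pos 2: 's' vs 'l' !=
  Pos 3: 'e' vs 'e' =
Hamming distance = 2


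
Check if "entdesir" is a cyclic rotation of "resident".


Word: "resident", Candidate: "entdesir"
Method: check if candidate is substring of word+word
"residentresident" contains "entdesir"? No
Is rotation = No


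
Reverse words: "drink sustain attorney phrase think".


Original: "drink sustain attorney phrase think"
Words (1..n): drink | sustain | attorney | phrase | think
Reversed (n..1): think | phrase | attorney | sustain | drink
Result = "think phrase attorney sustain drink"


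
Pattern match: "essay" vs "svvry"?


Pattern of "essay": [0, 1, 1, 2, 3]
Pattern of "svvry": [0, 1, 1, 2, 3]
Patterns match
Same pattern = Yes


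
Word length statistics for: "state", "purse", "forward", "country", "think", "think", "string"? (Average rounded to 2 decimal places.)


Lengths: "state"=5, "purse"=5, "forward"=7, "country"=7, "think"=5, "think"=5, "string"=6
Sum = 40, Count = 7
Average = 40/7 = 5.71
= avg=5.71, min=5, max=7


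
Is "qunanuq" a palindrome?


Word: "qunanuq"
Reversed: "qunanuq"
Forward == Backward? qunanuq == qunanuq
Palindrome = Yes


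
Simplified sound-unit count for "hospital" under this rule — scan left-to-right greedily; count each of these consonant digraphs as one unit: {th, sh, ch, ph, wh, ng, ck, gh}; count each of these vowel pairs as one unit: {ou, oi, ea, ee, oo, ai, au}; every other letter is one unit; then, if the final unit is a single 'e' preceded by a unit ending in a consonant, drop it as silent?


Word: "hospital" (8 letters)
Left-to-right scan:
  [1] 'h' (letter)
  [2] 'o' (letter)
  [3] 's' (letter)
  [4] 'p' (letter)
  [5] 'i' (letter)
  [6] 't' (letter)
  [7] 'a' (letter)
  [8] 'l' (letter)
Units from scan: 8
Sound units = 8 units


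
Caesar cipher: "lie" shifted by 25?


Word: "lie"
Shift: 25
Each letter → (letter + shift) mod 26:
  'l' (11) + 25 = 10 → 'k'
  'i' (8) + 25 = 7 → 'h'
  'e' (4) + 25 = 3 → 'd'
Result = "khd"


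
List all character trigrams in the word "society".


Word: "society" (length 7)
Number of trigrams = 7 - 3 + 1 = 5
  Position 0: "soc"
  Position 1: "oci"
  Position 2: "cie"
  Position 3: "iet"
  Position 4: "ety"
Trigrams = "soc", "oci", "cie", "iet", "ety"


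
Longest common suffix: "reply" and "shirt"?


Word 1: "reply"
Word 2: "shirt"
Comparing from end:
  Pos -1: 'y' != 't' (stop)
LCS = "" (length 0)


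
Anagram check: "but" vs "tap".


Word 1: "but" → sorted: btu
Word 2: "tap" → sorted: apt
Same letters? btu != apt
Anagram = No


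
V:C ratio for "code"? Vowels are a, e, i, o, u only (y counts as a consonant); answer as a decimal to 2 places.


Word: "code"
Vowels (a,e,i,o,u): 2
Consonants: 2
Ratio = 2/2
= 1.00


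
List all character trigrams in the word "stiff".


Word: "stiff" (length 5)
Number of trigrams = 5 - 3 + 1 = 3
  Position 0: "sti"
  Position 1: "tif"
  Position 2: "iff"
Trigrams = "sti", "tif", "iff"


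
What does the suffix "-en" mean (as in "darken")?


Suffix: -en
Example: darken = dark + -en
Meaning = to make / become


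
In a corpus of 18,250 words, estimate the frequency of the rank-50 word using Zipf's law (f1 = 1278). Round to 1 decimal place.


Zipf's law: f(r) = f(1) / r
f(1) = 1278
f(50) = 1278 / 50
= 25.6 occurrences


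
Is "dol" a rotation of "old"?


Word: "old", Candidate: "dol"
Method: check if candidate is substring of word+word
"oldold" contains "dol"? Yes
Is rotation = Yes


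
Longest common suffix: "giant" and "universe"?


Word 1: "giant"
Word 2: "universe"
Comparing from end:
  Pos -1: 't' != 'e' (stop)
LCS = "" (length 0)


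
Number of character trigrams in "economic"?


Word: "economic" (length 8)
Number of 3-grams = length - 3 + 1 = 8 - 3 + 1
= 6


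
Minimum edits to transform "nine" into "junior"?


Word 1: "nine" (length 4)
Word 2: "junior" (length 6)
One optimal edit sequence (insert/delete/substitute each cost 1):
  1. insert 'j'  (+1)
  2. insert 'u'  (+1)
  3. keep 'n'
  4. keep 'i'
  5. substitute 'n' -> 'o'  (+1)
  6. substitute 'e' -> 'r'  (+1)
Total edit operations: 4
Edit distance = 4


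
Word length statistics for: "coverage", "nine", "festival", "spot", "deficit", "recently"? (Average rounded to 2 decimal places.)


Lengths: "coverage"=8, "nine"=4, "festival"=8, "spot"=4, "deficit"=7, "recently"=8
Sum = 39, Count = 6
Average = 39/6 = 6.50
= avg=6.50, min=4, max=8


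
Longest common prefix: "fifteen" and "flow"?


Word 1: "fifteen"
Word 2: "flow"
Comparing from start:
  Pos 0: 'f' == 'f'
  Pos 1: 'i' != 'l' (stop)
LCP = "f" (length 1)


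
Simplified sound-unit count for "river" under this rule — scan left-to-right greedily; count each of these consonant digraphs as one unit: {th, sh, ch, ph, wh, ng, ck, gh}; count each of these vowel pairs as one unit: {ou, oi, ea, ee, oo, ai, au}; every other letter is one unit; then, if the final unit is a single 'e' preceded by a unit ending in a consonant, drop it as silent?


Word: "river" (5 letters)
Left-to-right scan:
  1. 'r' (letter)
  2. 'i' (letter)
  3. 'v' (letter)
  4. 'e' (letter)
  5. 'r' (letter)
Units from scan: 5
Sound units = 5 units


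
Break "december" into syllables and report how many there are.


Word: "december"
Syllable breakdown: de-cem-ber
Counting: 3 parts
= 3 syllables


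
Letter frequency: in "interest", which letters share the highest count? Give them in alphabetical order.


Word: "interest"
Letter counts:
  'e': 2
  'i': 1
  'n': 1
  'r': 1
  's': 1
  't': 2
Maximum count = 2
Most frequent = 'e', 't' (2 times each)


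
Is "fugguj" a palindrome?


Word: "fugguj"
Reversed: "jugguf"
Forward == Backward? fugguj != jugguf
Palindrome = No


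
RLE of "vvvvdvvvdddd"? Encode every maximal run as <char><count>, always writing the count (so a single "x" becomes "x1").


String: "vvvvdvvvdddd"
Scanning for consecutive runs:
  'v' x 4
  'd' x 1
  'v' x 3
  'd' x 4
RLE = "v4d1v3d4"


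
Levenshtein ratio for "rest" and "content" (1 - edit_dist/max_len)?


Word 1: "rest" (length 4)
Word 2: "content" (length 7)
One optimal edit sequence:
  1. insert 'c'  (+1)
  2. insert 'o'  (+1)
  3. insert 'n'  (+1)
  4. substitute 'r' -> 't'  (+1)
  5. keep 'e'
  6. substitute 's' -> 'n'  (+1)
  7. keep 't'
Edit distance = 5
Max length = max(4, 7) = 7
Similarity = 1 - 5/7
= 0.2857


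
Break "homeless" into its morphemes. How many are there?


Word: "homeless"
Morphemes: home / -less
Each morpheme carries meaning
= 2 morphemes


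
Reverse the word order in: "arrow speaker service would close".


Original: "arrow speaker service would close"
Words (1..n): arrow | speaker | service | would | close
Reversed (n..1): close | would | service | speaker | arrow
Result = "close would service speaker arrow"


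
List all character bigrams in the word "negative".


Word: "negative" (length 8)
Number of bigrams = 8 - 2 + 1 = 7
  Position 0: "ne"
  Position 1: "eg"
  Position 2: "ga"
  Position 3: "at"
  Position 4: "ti"
  Position 5: "iv"
  Position 6: "ve"
Bigrams = "ne", "eg", "ga", "at", "ti", "iv", "ve"


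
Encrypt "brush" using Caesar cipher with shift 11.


Word: "brush"
Shift: 11
Each letter → (letter + shift) mod 26:
  'b' (1) + 11 = 12 → 'm'
  'r' (17) + 11 = 2 → 'c'
  'u' (20) + 11 = 5 → 'f'
  's' (18) + 11 = 3 → 'd'
  'h' (7) + 11 = 18 → 's'
Result = "mcfds"


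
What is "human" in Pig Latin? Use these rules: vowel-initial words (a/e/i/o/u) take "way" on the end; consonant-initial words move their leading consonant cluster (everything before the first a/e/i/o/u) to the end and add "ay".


Word: "human"
Starts with consonant(s) → move to end, add 'ay'
Consonant cluster: "h"
Pig Latin = "umanhay"


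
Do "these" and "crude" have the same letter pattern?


Pattern of "these": [0, 1, 2, 3, 2]
Pattern of "crude": [0, 1, 2, 3, 4]
Patterns do not match
Same pattern = No


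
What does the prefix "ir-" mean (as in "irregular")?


Prefix: ir-
Example: irregular (ir- + regular)
Meaning = not


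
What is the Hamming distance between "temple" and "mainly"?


Comparing character by character (same length = 6):
  Pos 0: 't' vs 'm' !=
  Pos 1: 'e' vs 'a' !=
  Pos 2: 'm' vs 'i' !=
  Pos 3: 'p' vs 'n' !=
  Pos 4: 'l' vs 'l' =
  Pos 5: 'e' vs 'y' !=
Hamming distance = 5


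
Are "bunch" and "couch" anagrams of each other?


Word 1: "bunch" → sorted: bchnu
Word 2: "couch" → sorted: cchou
Same letters? bchnu != cchou
Anagram = No


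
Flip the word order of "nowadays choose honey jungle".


Original: "nowadays choose honey jungle"
Words (1..n): nowadays | choose | honey | jungle
Reversed (n..1): jungle | honey | choose | nowadays
Result = "jungle honey choose nowadays"


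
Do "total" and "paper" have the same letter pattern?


Pattern of "total": [0, 1, 0, 2, 3]
Pattern of "paper": [0, 1, 0, 2, 3]
Patterns match
Same pattern = Yes


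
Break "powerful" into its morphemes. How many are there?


Word: "powerful"
Morphemes: power | -ful
Each morpheme carries meaning
= 2 morphemes


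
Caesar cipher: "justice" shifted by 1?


Word: "justice"
Shift: 1
Each letter → (letter + shift) mod 26:
  'j' (9) + 1 = 10 → 'k'
  'u' (20) + 1 = 21 → 'v'
  's' (18) + 1 = 19 → 't'
  't' (19) + 1 = 20 → 'u'
  'i' (8) + 1 = 9 → 'j'
  'c' (2) + 1 = 3 → 'd'
  'e' (4) + 1 = 5 → 'f'
Result = "kvtujdf"


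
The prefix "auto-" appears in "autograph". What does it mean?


Prefix: auto-
Example: autograph (auto- + graph)
Meaning = self


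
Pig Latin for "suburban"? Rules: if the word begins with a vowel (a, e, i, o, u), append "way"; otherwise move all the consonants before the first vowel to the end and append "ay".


Word: "suburban"
Starts with consonant(s) → move to end, add 'ay'
Consonant cluster: "s"
Pig Latin = "uburbansay"


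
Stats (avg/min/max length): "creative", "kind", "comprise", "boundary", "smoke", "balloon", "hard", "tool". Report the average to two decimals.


Lengths: "creative"=8, "kind"=4, "comprise"=8, "boundary"=8, "smoke"=5, "balloon"=7, "hard"=4, "tool"=4
Sum = 48, Count = 8
Average = 48/8 = 6.00
= avg=6.00, min=4, max=8


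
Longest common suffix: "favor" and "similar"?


Word 1: "favor"
Word 2: "similar"
Comparing from end:
  Pos -1: 'r' == 'r'
  Pos -2: 'o' != 'a' (stop)
LCS = "r" (length 1)


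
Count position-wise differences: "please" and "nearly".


Comparing character by character (same length = 6):
  Pos 0: 'p' vs 'n' !=
  Pos 1: 'l' vs 'e' !=
  Pos 2: 'e' vs 'a' !=
  Pos 3: 'a' vs 'r' !=
  Pos 4: 's' vs 'l' !=
  Pos 5: 'e' vs 'y' !=
Hamming distance = 6


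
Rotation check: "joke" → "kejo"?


Word: "joke", Candidate: "kejo"
Method: check if candidate is substring of word+word
"jokejoke" contains "kejo"? Yes
Is rotation = Yes


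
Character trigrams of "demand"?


Word: "demand" (length 6)
Number of trigrams = 6 - 3 + 1 = 4
  Position 0: "dem"
  Position 1: "ema"
  Position 2: "man"
  Position 3: "and"
Trigrams = "dem", "ema", "man", "and"


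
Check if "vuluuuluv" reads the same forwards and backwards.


Word: "vuluuuluv"
Reversed: "vuluuuluv"
Forward == Backward? vuluuuluv == vuluuuluv
Palindrome = Yes


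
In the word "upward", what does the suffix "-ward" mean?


Suffix: -ward
Example: upward (up + -ward)
Meaning = in the direction of


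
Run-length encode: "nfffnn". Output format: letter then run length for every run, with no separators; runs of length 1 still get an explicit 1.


String: "nfffnn"
Scanning for consecutive runs:
  'n' x 1
  'f' x 3
  'n' x 2
RLE = "n1f3n2"


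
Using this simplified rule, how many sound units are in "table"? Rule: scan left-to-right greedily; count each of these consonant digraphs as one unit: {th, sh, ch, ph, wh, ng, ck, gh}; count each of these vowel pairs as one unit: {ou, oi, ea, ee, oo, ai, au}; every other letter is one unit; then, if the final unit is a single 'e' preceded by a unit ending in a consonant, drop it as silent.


Word: "table" (5 letters)
Left-to-right scan:
  1. 't' (letter)
  2. 'a' (letter)
  3. 'b' (letter)
  4. 'l' (letter)
  5. 'e' (letter)
Units from scan: 5
Final unit is 'e' after a consonant -> drop as silent (-1)
Sound units = 4 units


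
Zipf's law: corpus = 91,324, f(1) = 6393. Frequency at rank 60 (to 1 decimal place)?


Zipf's law: f(r) = f(1) / r
f(1) = 6393
f(60) = 6393 / 60
= 106.6 occurrences


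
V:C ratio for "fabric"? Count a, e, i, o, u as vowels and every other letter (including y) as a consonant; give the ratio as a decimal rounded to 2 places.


Word: "fabric"
Vowels (a,e,i,o,u): 2
Consonants: 4
Ratio = 2/4
= 0.50


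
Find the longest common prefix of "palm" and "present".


Word 1: "palm"
Word 2: "present"
Comparing from start:
  Pos 0: 'p' == 'p'
  Pos 1: 'a' != 'r' (stop)
LCP = "p" (length 1)


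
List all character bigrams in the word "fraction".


Word: "fraction" (length 8)
Number of bigrams = 8 - 2 + 1 = 7
  Position 0: "fr"
  Position 1: "ra"
  Position 2: "ac"
  Position 3: "ct"
  Position 4: "ti"
  Position 5: "io"
  Position 6: "on"
Bigrams = "fr", "ra", "ac", "ct", "ti", "io", "on"


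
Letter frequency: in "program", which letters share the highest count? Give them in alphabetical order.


Word: "program"
Letter counts:
  'a': 1
  'g': 1
  'm': 1
  'o': 1
  'p': 1
  'r': 2
Maximum count = 2
Most frequent = 'r' (2 times each)


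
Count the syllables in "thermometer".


Word: "thermometer"
Syllable breakdown: ther / mom / e / ter
Counting: 4 parts
= 4 syllables


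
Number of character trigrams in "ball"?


Word: "ball" (length 4)
Number of 3-grams = length - 3 + 1 = 4 - 3 + 1
= 2


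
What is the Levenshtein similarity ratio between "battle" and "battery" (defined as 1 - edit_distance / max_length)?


Word 1: "battle" (length 6)
Word 2: "battery" (length 7)
One optimal edit sequence:
  1. keep 'b'
  2. keep 'a'
  3. keep 't'
  4. keep 't'
  5. insert 'e'  (+1)
  6. substitute 'l' -> 'r'  (+1)
  7. substitute 'e' -> 'y'  (+1)
Edit distance = 3
Max length = max(6, 7) = 7
Similarity = 1 - 3/7
= 0.5714


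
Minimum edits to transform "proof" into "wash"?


Word 1: "proof" (length 5)
Word 2: "wash" (length 4)
One optimal edit sequence (insert/delete/substitute each cost 1):
  1. delete 'p'  (+1)
  2. substitute 'r' -> 'w'  (+1)
  3. substitute 'o' -> 'a'  (+1)
  4. substitute 'o' -> 's'  (+1)
  5. substitute 'f' -> 'h'  (+1)
Total edit operations: 5
Edit distance = 5


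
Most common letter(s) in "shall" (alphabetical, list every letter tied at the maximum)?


Word: "shall"
Letter counts:
  'a': 1
  'h': 1
  'l': 2
  's': 1
Maximum count = 2
Most frequent = 'l' (2 times each)


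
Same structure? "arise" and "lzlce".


Pattern of "arise": [0, 1, 2, 3, 4]
Pattern of "lzlce": [0, 1, 0, 2, 3]
Patterns do not match
Same pattern = No


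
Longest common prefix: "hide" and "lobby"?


Word 1: "hide"
Word 2: "lobby"
Comparing from start:
  Pos 0: 'h' != 'l' (stop)
LCP = "" (length 0)


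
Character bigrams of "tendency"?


Word: "tendency" (length 8)
Number of bigrams = 8 - 2 + 1 = 7
  Position 0: "te"
  Position 1: "en"
  Position 2: "nd"
  Position 3: "de"
  Position 4: "en"
  Position 5: "nc"
  Position 6: "cy"
Bigrams = "te", "en", "nd", "de", "en", "nc", "cy"


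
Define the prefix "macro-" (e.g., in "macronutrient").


Prefix: macro-
Example: macronutrient (macro- + nutrient)
Meaning = large


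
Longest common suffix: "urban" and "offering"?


Word 1: "urban"
Word 2: "offering"
Comparing from end:
  Pos -1: 'n' != 'g' (stop)
LCS = "" (length 0)


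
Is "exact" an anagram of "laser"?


Word 1: "laser" → sorted: aelrs
Word 2: "exact" → sorted: acetx
Same letters? aelrs != acetx
Anagram = No


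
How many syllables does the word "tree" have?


Word: "tree"
Syllable breakdown: tree
Counting: 1 part
= 1 syllable


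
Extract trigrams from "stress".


Word: "stress" (length 6)
Number of trigrams = 6 - 3 + 1 = 4
  Position 0: "str"
  Position 1: "tre"
  Position 2: "res"
  Position 3: "ess"
Trigrams = "str", "tre", "res", "ess"


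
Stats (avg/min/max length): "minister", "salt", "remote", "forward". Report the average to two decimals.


Lengths: "minister"=8, "salt"=4, "remote"=6, "forward"=7
Sum = 25, Count = 4
Average = 25/4 = 6.25
= avg=6.25, min=4, max=8


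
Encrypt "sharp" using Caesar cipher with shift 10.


Word: "sharp"
Shift: 10
Each letter → (letter + shift) mod 26:
  's' (18) + 10 = 2 → 'c'
  'h' (7) + 10 = 17 → 'r'
  'a' (0) + 10 = 10 → 'k'
  'r' (17) + 10 = 1 → 'b'
  'p' (15) + 10 = 25 → 'z'
Result = "crkbz"


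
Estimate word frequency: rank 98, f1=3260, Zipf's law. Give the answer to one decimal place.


Zipf's law: f(r) = f(1) / r
f(1) = 3260
f(98) = 3260 / 98
= 33.3 occurrences


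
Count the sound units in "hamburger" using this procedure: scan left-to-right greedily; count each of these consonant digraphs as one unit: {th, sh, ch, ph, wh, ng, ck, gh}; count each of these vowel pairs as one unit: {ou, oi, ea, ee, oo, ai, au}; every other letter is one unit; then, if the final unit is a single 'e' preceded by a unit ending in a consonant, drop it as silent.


Word: "hamburger" (9 letters)
Left-to-right scan:
  [1] 'h' (letter)
  [2] 'a' (letter)
  [3] 'm' (letter)
  [4] 'b' (letter)
  [5] 'u' (letter)
  [6] 'r' (letter)
  [7] 'g' (letter)
  [8] 'e' (letter)
  [9] 'r' (letter)
Units from scan: 9
Sound units = 9 units


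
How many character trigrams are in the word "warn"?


Word: "warn" (length 4)
Number of 3-grams = length - 3 + 1 = 4 - 3 + 1
= 2


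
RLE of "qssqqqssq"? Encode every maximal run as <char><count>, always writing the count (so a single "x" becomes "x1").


String: "qssqqqssq"
Scanning for consecutive runs:
  'q' x 1
  's' x 2
  'q' x 3
  's' x 2
  'q' x 1
RLE = "q1s2q3s2q1"


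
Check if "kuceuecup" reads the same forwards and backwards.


Word: "kuceuecup"
Reversed: "puceuecuk"
Forward == Backward? kuceuecup != puceuecuk
Palindrome = No


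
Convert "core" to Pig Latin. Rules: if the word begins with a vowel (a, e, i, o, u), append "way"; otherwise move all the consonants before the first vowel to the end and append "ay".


Word: "core"
Starts with consonant(s) → move to end, add 'ay'
Consonant cluster: "c"
Pig Latin = "orecay"


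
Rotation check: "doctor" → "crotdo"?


Word: "doctor", Candidate: "crotdo"
Method: check if candidate is substring of word+word
"doctordoctor" contains "crotdo"? No
Is rotation = No


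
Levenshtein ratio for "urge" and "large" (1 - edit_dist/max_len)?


Word 1: "urge" (length 4)
Word 2: "large" (length 5)
One optimal edit sequence:
  1. insert 'l'  (+1)
  2. substitute 'u' -> 'a'  (+1)
  3. keep 'r'
  4. keep 'g'
  5. keep 'e'
Edit distance = 2
Max length = max(4, 5) = 5
Similarity = 1 - 2/5
= 0.6000


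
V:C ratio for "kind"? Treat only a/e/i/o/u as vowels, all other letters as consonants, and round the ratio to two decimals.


Word: "kind"
Vowels (a,e,i,o,u): 1
Consonants: 3
Ratio = 1/3
= 0.33


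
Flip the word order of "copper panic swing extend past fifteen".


Original: "copper panic swing extend past fifteen"
Words (1..n): copper | panic | swing | extend | past | fifteen
Reversed (n..1): fifteen | past | extend | swing | panic | copper
Result = "fifteen past extend swing panic copper"


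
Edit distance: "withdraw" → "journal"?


Word 1: "withdraw" (length 8)
Word 2: "journal" (length 7)
One optimal edit sequence (insert/delete/substitute each cost 1):
  1. delete 'w'  (+1)
  2. substitute 'i' -> 'j'  (+1)
  3. substitute 't' -> 'o'  (+1)
  4. substitute 'h' -> 'u'  (+1)
  5. substitute 'd' -> 'r'  (+1)
  6. substitute 'r' -> 'n'  (+1)
  7. keep 'a'
  8. substitute 'w' -> 'l'  (+1)
Total edit operations: 7
Edit distance = 7


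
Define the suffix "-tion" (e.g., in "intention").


Suffix: -tion
Example: intention (intend + -tion, with a spelling change)
Meaning = act or process


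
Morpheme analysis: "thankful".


Word: "thankful"
Morphemes: thank | -ful
Each morpheme carries meaning
= 2 morphemes


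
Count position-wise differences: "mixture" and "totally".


Comparing character by character (same length = 7):
  Pos 0: 'm' vs 't' !=
  Pos 1: 'i' vs 'o' !=
  Pos 2: 'x' vs 't' !=
  Pos 3: 't' vs 'a' !=
  Pos 4: 'u' vs 'l' !=
  Pos 5: 'r' vs 'l' !=
  Pos 6: 'e' vs 'y' !=
Hamming distance = 7


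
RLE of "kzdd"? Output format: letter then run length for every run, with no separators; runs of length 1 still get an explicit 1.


String: "kzdd"
Scanning for consecutive runs:
  'k' x 1
  'z' x 1
  'd' x 2
RLE = "k1z1d2"


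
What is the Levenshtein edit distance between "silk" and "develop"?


Word 1: "silk" (length 4)
Word 2: "develop" (length 7)
One optimal edit sequence (insert/delete/substitute each cost 1):
  1. insert 'd'  (+1)
  2. insert 'e'  (+1)
  3. substitute 's' -> 'v'  (+1)
  4. substitute 'i' -> 'e'  (+1)
  5. keep 'l'
  6. insert 'o'  (+1)
  7. substitute 'k' -> 'p'  (+1)
Total edit operations: 6
Edit distance = 6


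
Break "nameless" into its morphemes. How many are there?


Word: "nameless"
Morphemes: name / -less
Each morpheme carries meaning
= 2 morphemes


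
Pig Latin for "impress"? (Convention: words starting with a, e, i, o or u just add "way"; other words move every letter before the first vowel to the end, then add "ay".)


Word: "impress"
Starts with vowel → add 'way'
Pig Latin = "impressway"


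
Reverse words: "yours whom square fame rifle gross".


Original: "yours whom square fame rifle gross"
Words (1..n): yours | whom | square | fame | rifle | gross
Reversed (n..1): gross | rifle | fame | square | whom | yours
Result = "gross rifle fame square whom yours"


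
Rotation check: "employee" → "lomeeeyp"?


Word: "employee", Candidate: "lomeeeyp"
Method: check if candidate is substring of word+word
"employeeemployee" contains "lomeeeyp"? No
Is rotation = No


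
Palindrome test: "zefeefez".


Word: "zefeefez"
Reversed: "zefeefez"
Forward == Backward? zefeefez == zefeefez
Palindrome = Yes


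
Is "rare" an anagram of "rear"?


Word 1: "rear" → sorted: aerr
Word 2: "rare" → sorted: aerr
Same letters? aerr == aerr
Anagram = Yes


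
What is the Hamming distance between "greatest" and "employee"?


Comparing character by character (same length = 8):
  Pos 0: 'g' vs 'e' !=
  Pos 1: 'r' vs 'm' !=
  Pos 2: 'e' vs 'p' !=
  Pos 3: 'a' vs 'l' !=
  Pos 4: 't' vs 'o' !=
  Pos 5: 'e' vs 'y' !=
  Pos 6: 's' vs 'e' !=
  Pos 7: 't' vs 'e' !=
Hamming distance = 8


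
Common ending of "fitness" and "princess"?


Word 1: "fitness"
Word 2: "princess"
Comparing from end:
  Pos -1: 's' == 's'
  Pos -2: 's' == 's'
  Pos -3: 'e' == 'e'
  Pos -4: 'n' != 'c' (stop)
LCS = "ess" (length 3)


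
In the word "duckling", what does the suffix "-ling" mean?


Suffix: -ling
Example: duckling = duck + -ling
Meaning = small / young


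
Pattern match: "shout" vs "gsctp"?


Pattern of "shout": [0, 1, 2, 3, 4]
Pattern of "gsctp": [0, 1, 2, 3, 4]
Patterns match
Same pattern = Yes


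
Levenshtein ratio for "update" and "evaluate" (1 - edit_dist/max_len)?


Word 1: "update" (length 6)
Word 2: "evaluate" (length 8)
One optimal edit sequence:
  1. insert 'e'  (+1)
  2. insert 'v'  (+1)
  3. substitute 'u' -> 'a'  (+1)
  4. substitute 'p' -> 'l'  (+1)
  5. substitute 'd' -> 'u'  (+1)
  6. keep 'a'
  7. keep 't'
  8. keep 'e'
Edit distance = 5
Max length = max(6, 8) = 8
Similarity = 1 - 5/8
= 0.3750


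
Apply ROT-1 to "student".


Word: "student"
Shift: 1
Each letter → (letter + shift) mod 26:
  's' (18) + 1 = 19 → 't'
  't' (19) + 1 = 20 → 'u'
  'u' (20) + 1 = 21 → 'v'
  'd' (3) + 1 = 4 → 'e'
  'e' (4) + 1 = 5 → 'f'
  'n' (13) + 1 = 14 → 'o'
  't' (19) + 1 = 20 → 'u'
Result = "tuvefou"


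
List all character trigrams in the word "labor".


Word: "labor" (length 5)
Number of trigrams = 5 - 3 + 1 = 3
  Position 0: "lab"
  Position 1: "abo"
  Position 2: "bor"
Trigrams = "lab", "abo", "bor"


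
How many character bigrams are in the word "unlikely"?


Word: "unlikely" (length 8)
Number of 2-grams = length - 2 + 1 = 8 - 2 + 1
= 7


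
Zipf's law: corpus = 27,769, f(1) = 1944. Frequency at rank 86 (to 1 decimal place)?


Zipf's law: f(r) = f(1) / r
f(1) = 1944
f(86) = 1944 / 86
= 22.6 occurrences


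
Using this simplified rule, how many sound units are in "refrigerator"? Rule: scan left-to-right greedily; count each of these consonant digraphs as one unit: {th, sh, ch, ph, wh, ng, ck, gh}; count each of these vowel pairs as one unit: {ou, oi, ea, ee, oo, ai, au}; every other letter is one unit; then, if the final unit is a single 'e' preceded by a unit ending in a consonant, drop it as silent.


Word: "refrigerator" (12 letters)
Left-to-right scan:
  1. 'r' (letter)
  2. 'e' (letter)
  3. 'f' (letter)
  4. 'r' (letter)
  5. 'i' (letter)
  6. 'g' (letter)
  7. 'e' (letter)
  8. 'r' (letter)
  9. 'a' (letter)
  10. 't' (letter)
  11. 'o' (letter)
  12. 'r' (letter)
Units from scan: 12
Sound units = 12 units


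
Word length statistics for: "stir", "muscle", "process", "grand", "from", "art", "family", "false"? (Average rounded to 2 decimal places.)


Lengths: "stir"=4, "muscle"=6, "process"=7, "grand"=5, "from"=4, "art"=3, "family"=6, "false"=5
Sum = 40, Count = 8
Average = 40/8 = 5.00
= avg=5.00, min=3, max=7


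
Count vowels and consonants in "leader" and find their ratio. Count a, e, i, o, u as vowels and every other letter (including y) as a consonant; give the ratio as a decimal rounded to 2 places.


Word: "leader"
Vowels (a,e,i,o,u): 3
Consonants: 3
Ratio = 3/3
= 1.00
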